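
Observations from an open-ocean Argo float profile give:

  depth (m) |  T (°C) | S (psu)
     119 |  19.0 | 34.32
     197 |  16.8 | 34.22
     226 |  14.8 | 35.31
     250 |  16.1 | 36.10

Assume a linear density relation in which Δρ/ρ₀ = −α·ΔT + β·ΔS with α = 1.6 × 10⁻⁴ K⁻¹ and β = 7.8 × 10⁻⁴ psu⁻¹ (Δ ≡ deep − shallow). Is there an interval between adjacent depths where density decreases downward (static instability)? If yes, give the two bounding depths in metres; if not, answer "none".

Evaluate Δρ/ρ₀ = −αΔT + βΔS across each adjacent pair:
  119–197 m: −αΔT+βΔS = −(1.6 × 10⁻⁴)(-2.2)+(7.8 × 10⁻⁴)(-0.10) = 2.7 × 10⁻⁴ → stable
  197–226 m: −αΔT+βΔS = −(1.6 × 10⁻⁴)(-2.0)+(7.8 × 10⁻⁴)(+1.09) = 1.2 × 10⁻³ → stable
  226–250 m: −αΔT+βΔS = −(1.6 × 10⁻⁴)(+1.3)+(7.8 × 10⁻⁴)(+0.79) = 4.1 × 10⁻⁴ → stable
Every interval has Δρ > 0: the column is stably stratified throughout.

none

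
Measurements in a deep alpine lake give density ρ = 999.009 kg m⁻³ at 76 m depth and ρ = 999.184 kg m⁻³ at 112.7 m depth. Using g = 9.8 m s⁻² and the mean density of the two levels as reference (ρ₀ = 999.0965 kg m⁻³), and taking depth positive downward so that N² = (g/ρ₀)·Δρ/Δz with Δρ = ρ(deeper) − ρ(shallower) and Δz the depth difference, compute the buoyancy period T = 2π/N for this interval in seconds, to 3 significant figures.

919 s

Δρ = 999.184 − 999.009 = 0.175 kg m⁻³ over Δz = 112.7 − 76 = 36.7 m.
N² = (9.8/999.0965) × (0.175/36.7) = 4.6773 × 10⁻⁵ s⁻².
N = √(4.6773 × 10⁻⁵) = 6.8391 × 10⁻³ rad s⁻¹, so T = 2π/N = 918.72 s ≈ 919 s.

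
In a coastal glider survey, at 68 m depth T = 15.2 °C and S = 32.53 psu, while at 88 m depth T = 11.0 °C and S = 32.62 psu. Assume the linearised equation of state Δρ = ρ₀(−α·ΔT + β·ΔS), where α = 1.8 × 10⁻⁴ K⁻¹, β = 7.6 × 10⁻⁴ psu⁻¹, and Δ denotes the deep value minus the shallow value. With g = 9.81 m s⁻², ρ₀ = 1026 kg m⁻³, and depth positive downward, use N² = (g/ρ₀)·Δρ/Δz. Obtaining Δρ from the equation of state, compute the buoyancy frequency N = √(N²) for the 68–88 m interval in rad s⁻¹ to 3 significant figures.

0.0201 rad s⁻¹

ΔT = -4.2 K, ΔS = +0.09 psu (deep − shallow).
Δρ/ρ₀ = −αΔT + βΔS = 7.56 × 10⁻⁴ + 6.84 × 10⁻⁵ = 8.244 × 10⁻⁴, so Δρ ≈ 0.8458 kg m⁻³.
N² = (g/ρ₀)·Δρ/Δz = g·(Δρ/ρ₀)/Δz = 9.81 × 8.244 × 10⁻⁴ / 20 = 4.0437 × 10⁻⁴ s⁻².
N = √(4.0437 × 10⁻⁴) = 0.020109 rad s⁻¹ ≈ 0.0201 rad s⁻¹.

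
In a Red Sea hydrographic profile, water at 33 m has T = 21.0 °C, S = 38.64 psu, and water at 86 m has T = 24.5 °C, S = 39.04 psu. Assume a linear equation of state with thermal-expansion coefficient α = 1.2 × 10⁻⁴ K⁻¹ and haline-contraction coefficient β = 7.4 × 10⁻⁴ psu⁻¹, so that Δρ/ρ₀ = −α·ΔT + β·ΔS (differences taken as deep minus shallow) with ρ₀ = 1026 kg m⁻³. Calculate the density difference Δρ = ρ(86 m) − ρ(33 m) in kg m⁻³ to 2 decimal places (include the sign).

-0.13 kg m⁻³

ΔT = +3.5 K, ΔS = +0.40 psu (deep − shallow).
Δρ/ρ₀ = −(1.2 × 10⁻⁴)(+3.5) + (7.4 × 10⁻⁴)(+0.40) = -1.24 × 10⁻⁴.
Δρ = 1026 × (-1.24 × 10⁻⁴) = -0.13 kg m⁻³.
Negative Δρ: lighter below, statically unstable.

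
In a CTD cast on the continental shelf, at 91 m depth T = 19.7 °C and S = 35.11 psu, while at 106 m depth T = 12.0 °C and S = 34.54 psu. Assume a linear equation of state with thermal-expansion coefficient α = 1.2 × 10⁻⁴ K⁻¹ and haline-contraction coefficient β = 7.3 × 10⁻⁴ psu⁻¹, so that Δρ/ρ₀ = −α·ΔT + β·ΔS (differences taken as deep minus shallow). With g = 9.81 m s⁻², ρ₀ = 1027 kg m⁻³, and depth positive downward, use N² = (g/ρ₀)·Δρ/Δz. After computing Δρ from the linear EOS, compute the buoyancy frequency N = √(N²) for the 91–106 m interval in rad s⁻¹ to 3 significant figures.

0.0182 rad s⁻¹

ΔT = -7.7 K, ΔS = -0.57 psu (deep − shallow).
Δρ/ρ₀ = −αΔT + βΔS = 9.24 × 10⁻⁴ − 4.161 × 10⁻⁴ = 5.079 × 10⁻⁴, so Δρ ≈ 0.5216 kg m⁻³.
N² = (g/ρ₀)·Δρ/Δz = g·(Δρ/ρ₀)/Δz = 9.81 × 5.079 × 10⁻⁴ / 15 = 3.3217 × 10⁻⁴ s⁻².
N = √(3.3217 × 10⁻⁴) = 0.018226 rad s⁻¹ ≈ 0.0182 rad s⁻¹.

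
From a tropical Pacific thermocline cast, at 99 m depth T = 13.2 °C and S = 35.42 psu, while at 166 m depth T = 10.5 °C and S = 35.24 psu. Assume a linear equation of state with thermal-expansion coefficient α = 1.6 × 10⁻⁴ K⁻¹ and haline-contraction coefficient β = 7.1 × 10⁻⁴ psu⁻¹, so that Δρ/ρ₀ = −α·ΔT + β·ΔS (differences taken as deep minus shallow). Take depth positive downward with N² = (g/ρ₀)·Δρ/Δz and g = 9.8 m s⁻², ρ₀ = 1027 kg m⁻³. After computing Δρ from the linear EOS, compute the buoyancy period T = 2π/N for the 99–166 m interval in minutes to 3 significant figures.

ΔT = -2.7 K, ΔS = -0.18 psu (deep − shallow).
Δρ/ρ₀ = −αΔT + βΔS = 4.32 × 10⁻⁴ − 1.278 × 10⁻⁴ = 3.042 × 10⁻⁴, so Δρ ≈ 0.3124 kg m⁻³.
N² = (g/ρ₀)·Δρ/Δz = g·(Δρ/ρ₀)/Δz = 9.8 × 3.042 × 10⁻⁴ / 67 = 4.4495 × 10⁻⁵ s⁻².
N = √(4.4495 × 10⁻⁵) = 6.6705 × 10⁻³ rad s⁻¹ → T = 2π/N = 941.94 s = 15.699 min ≈ 15.7 min.

15.7 min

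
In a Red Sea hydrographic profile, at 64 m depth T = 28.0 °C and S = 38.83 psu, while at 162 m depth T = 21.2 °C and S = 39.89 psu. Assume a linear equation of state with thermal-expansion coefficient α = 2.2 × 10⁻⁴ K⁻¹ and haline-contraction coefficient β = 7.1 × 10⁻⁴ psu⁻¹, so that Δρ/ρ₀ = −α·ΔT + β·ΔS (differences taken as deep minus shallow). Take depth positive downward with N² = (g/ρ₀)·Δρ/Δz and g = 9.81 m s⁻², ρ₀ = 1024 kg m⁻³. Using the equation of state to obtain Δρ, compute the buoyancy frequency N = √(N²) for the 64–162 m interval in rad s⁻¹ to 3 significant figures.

0.0150 rad s⁻¹

ΔT = -6.8 K, ΔS = +1.06 psu (deep − shallow).
Δρ/ρ₀ = −αΔT + βΔS = 1.496 × 10⁻³ + 7.526 × 10⁻⁴ = 2.2486 × 10⁻³, so Δρ ≈ 2.303 kg m⁻³.
N² = (g/ρ₀)·Δρ/Δz = g·(Δρ/ρ₀)/Δz = 9.81 × 2.2486 × 10⁻³ / 98 = 2.2509 × 10⁻⁴ s⁻².
N = √(2.2509 × 10⁻⁴) = 0.015003 rad s⁻¹ ≈ 0.0150 rad s⁻¹.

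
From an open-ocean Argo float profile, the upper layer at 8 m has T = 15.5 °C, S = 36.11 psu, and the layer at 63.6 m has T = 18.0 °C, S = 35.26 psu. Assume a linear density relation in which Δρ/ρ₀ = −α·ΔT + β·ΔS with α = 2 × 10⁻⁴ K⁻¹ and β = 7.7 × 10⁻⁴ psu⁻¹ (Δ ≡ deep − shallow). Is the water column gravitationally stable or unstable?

unstable

ΔT = 18.0 − 15.5 = +2.5 K and ΔS = 35.26 − 36.11 = -0.85 psu (deep − shallow).
−αΔT = -5.00 × 10⁻⁴; βΔS = -6.545 × 10⁻⁴; sum Δρ/ρ₀ = -1.1545 × 10⁻³.
Δρ/ρ₀ < 0, so Δρ < 0: deeper water is lighter → statically unstable; the column would overturn.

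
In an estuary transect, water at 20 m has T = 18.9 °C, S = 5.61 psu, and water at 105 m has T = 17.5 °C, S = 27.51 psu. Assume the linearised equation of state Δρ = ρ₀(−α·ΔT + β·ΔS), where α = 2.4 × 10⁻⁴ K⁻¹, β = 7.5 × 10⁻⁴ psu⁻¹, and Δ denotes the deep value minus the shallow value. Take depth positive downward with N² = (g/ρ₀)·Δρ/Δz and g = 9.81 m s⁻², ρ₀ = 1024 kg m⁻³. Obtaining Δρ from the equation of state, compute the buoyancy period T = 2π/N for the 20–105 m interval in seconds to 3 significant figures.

143 s

ΔT = -1.4 K, ΔS = +21.90 psu (deep − shallow).
Δρ/ρ₀ = −αΔT + βΔS = 3.36 × 10⁻⁴ + 0.016425 = 0.016761, so Δρ ≈ 17.16 kg m⁻³.
N² = (g/ρ₀)·Δρ/Δz = g·(Δρ/ρ₀)/Δz = 9.81 × 0.016761 / 85 = 1.9344 × 10⁻³ s⁻².
N = √(1.9344 × 10⁻³) = 0.043982 rad s⁻¹ → T = 2π/N = 142.86 s ≈ 143 s.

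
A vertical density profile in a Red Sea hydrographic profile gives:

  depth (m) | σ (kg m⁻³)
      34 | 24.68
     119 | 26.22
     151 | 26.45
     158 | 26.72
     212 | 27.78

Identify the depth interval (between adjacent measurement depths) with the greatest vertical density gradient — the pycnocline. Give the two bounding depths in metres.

Compute the density gradient over each adjacent pair:
  34–119 m: Δρ/Δz = 1.54/85 = 0.018 kg m⁻⁴
  119–151 m: Δρ/Δz = 0.23/32 = 7.2 × 10⁻³ kg m⁻⁴
  151–158 m: Δρ/Δz = 0.27/7 = 0.039 kg m⁻⁴
  158–212 m: Δρ/Δz = 1.06/54 = 0.020 kg m⁻⁴
The largest gradient is in the 151–158 m interval — the pycnocline.

151–158 m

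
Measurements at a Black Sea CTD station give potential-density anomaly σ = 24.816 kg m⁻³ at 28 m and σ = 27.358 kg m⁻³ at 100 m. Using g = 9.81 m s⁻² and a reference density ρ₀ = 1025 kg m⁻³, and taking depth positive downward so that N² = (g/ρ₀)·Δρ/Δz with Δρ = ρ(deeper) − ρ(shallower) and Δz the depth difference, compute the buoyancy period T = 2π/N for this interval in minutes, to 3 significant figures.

Δρ = 1027.358 − 1024.816 = 2.542 kg m⁻³ over Δz = 100 − 28 = 72 m.
N² = (9.81/1025) × (2.542/72) = 3.3790 × 10⁻⁴ s⁻².
N = √(3.3790 × 10⁻⁴) = 0.018382 rad s⁻¹, so T = 2π/N = 341.81 s = 5.6968 min ≈ 5.70 min.

5.70 min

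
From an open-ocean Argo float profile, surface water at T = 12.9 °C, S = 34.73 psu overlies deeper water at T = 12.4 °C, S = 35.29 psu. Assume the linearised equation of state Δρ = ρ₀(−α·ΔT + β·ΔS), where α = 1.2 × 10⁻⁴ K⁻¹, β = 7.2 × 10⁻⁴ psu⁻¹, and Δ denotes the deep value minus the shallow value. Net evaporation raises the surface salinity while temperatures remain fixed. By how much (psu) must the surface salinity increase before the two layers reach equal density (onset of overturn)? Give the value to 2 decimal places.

0.64 psu

Neutral buoyancy requires −α(T_deep − T_surf) + β(S_deep − S_surf′) = 0.
S_surf′ = S_deep − (α/β)·ΔT = 35.29 − (1.2 × 10⁻⁴/7.2 × 10⁻⁴)·(-0.5) = 35.3733 psu.
Increase required: 35.3733 − 34.73 = 0.6433 psu.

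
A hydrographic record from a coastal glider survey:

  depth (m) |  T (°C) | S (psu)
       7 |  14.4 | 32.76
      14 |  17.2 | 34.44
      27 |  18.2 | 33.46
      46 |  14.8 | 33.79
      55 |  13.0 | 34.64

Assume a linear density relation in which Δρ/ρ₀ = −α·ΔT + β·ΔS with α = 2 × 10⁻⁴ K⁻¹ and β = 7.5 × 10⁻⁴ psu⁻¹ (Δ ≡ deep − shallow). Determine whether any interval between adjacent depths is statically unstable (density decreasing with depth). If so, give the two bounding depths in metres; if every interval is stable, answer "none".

14–27 m

Evaluate Δρ/ρ₀ = −αΔT + βΔS across each adjacent pair:
  7–14 m: −αΔT+βΔS = −(2 × 10⁻⁴)(+2.8)+(7.5 × 10⁻⁴)(+1.68) = 7.0 × 10⁻⁴ → stable
  14–27 m: −αΔT+βΔS = −(2 × 10⁻⁴)(+1.0)+(7.5 × 10⁻⁴)(-0.98) = -9.3 × 10⁻⁴ → UNSTABLE
  27–46 m: −αΔT+βΔS = −(2 × 10⁻⁴)(-3.4)+(7.5 × 10⁻⁴)(+0.33) = 9.3 × 10⁻⁴ → stable
  46–55 m: −αΔT+βΔS = −(2 × 10⁻⁴)(-1.8)+(7.5 × 10⁻⁴)(+0.85) = 1.0 × 10⁻³ → stable
The 14–27 m interval has Δρ < 0: lighter water underlies denser water.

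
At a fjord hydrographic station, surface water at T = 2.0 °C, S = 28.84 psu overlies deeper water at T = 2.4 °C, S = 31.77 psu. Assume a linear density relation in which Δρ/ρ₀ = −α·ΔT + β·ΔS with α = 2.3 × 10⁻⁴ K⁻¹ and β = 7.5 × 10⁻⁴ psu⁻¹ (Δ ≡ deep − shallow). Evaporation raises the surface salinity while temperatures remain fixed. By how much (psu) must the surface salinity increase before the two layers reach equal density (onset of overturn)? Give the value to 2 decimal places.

2.81 psu

Neutral buoyancy requires −α(T_deep − T_surf) + β(S_deep − S_surf′) = 0.
S_surf′ = S_deep − (α/β)·ΔT = 31.77 − (2.3 × 10⁻⁴/7.5 × 10⁻⁴)·(+0.4) = 31.6473 psu.
Increase required: 31.6473 − 28.84 = 2.8073 psu.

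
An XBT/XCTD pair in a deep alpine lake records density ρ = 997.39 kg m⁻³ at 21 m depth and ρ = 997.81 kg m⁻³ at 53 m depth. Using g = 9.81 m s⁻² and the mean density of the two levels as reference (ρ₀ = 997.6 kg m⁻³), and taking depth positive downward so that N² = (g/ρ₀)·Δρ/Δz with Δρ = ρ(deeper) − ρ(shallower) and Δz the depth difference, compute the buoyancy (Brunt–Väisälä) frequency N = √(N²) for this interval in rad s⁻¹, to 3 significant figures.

Δρ = 997.81 − 997.39 = 0.42 kg m⁻³ over Δz = 53 − 21 = 32 m.
N² = (9.81/997.6) × (0.42/32) = 1.2907 × 10⁻⁴ s⁻².
N = √(1.2907 × 10⁻⁴) = 0.011361 rad s⁻¹ ≈ 0.0114 rad s⁻¹.
N² > 0, so the interval is statically stable.

0.0114 rad s⁻¹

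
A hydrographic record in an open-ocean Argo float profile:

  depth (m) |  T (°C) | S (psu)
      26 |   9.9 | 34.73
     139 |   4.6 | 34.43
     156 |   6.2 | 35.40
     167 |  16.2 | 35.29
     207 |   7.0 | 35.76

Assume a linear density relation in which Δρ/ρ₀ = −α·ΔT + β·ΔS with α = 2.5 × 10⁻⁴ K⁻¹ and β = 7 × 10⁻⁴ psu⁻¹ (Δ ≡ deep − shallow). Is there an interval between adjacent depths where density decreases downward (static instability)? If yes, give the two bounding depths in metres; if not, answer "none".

156–167 m

Evaluate Δρ/ρ₀ = −αΔT + βΔS across each adjacent pair:
  26–139 m: −αΔT+βΔS = −(2.5 × 10⁻⁴)(-5.3)+(7 × 10⁻⁴)(-0.30) = 1.1 × 10⁻³ → stable
  139–156 m: −αΔT+βΔS = −(2.5 × 10⁻⁴)(+1.6)+(7 × 10⁻⁴)(+0.97) = 2.8 × 10⁻⁴ → stable
  156–167 m: −αΔT+βΔS = −(2.5 × 10⁻⁴)(+10.0)+(7 × 10⁻⁴)(-0.11) = -2.6 × 10⁻³ → UNSTABLE
  167–207 m: −αΔT+βΔS = −(2.5 × 10⁻⁴)(-9.2)+(7 × 10⁻⁴)(+0.47) = 2.6 × 10⁻³ → stable
The 156–167 m interval has Δρ < 0: lighter water underlies denser water.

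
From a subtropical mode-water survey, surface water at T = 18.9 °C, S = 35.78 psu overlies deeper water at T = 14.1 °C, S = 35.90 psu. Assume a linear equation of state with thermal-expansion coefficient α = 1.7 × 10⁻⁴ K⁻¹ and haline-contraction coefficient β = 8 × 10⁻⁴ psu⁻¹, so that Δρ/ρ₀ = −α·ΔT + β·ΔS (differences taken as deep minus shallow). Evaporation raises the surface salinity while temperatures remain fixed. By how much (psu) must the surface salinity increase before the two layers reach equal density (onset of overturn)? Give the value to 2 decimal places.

1.14 psu

Neutral buoyancy requires −α(T_deep − T_surf) + β(S_deep − S_surf′) = 0.
S_surf′ = S_deep − (α/β)·ΔT = 35.90 − (1.7 × 10⁻⁴/8 × 10⁻⁴)·(-4.8) = 36.9200 psu.
Increase required: 36.9200 − 35.78 = 1.1400 psu.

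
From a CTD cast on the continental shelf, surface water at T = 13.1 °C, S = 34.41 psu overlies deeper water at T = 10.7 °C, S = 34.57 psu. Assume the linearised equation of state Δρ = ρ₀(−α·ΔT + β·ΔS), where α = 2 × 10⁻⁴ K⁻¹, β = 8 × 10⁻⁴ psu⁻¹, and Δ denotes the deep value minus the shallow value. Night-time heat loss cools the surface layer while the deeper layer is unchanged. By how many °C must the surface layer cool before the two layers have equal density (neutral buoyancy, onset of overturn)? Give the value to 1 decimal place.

3.0 °C

Neutral buoyancy requires Δρ = 0, i.e. −α(T_deep − T_surf′) + β(S_deep − S_surf) = 0.
T_surf′ = T_deep − (β/α)·ΔS = 10.7 − (8 × 10⁻⁴/2 × 10⁻⁴)·(+0.16) = 10.060 °C.
Cooling required: 13.1 − (10.060) = 3.040 °C.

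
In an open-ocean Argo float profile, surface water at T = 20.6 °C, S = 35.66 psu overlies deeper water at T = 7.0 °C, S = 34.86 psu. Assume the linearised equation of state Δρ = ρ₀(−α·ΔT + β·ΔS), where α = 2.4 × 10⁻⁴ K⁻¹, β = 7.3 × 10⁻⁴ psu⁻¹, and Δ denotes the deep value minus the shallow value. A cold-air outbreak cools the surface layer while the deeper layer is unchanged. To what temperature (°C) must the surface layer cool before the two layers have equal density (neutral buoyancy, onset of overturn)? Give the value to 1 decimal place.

Neutral buoyancy requires Δρ = 0, i.e. −α(T_deep − T_surf′) + β(S_deep − S_surf) = 0.
T_surf′ = T_deep − (β/α)·ΔS = 7.0 − (7.3 × 10⁻⁴/2.4 × 10⁻⁴)·(-0.80) = 9.433 °C.
Cooling required: 20.6 − (9.433) = 11.167 °C.

9.4 °C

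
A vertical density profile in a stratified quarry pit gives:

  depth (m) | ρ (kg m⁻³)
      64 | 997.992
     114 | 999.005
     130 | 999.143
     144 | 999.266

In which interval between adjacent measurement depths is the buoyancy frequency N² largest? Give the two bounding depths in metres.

64–114 m

Compute the density gradient over each adjacent pair:
  64–114 m: Δρ/Δz = 1.013/50 = 0.020 kg m⁻⁴
  114–130 m: Δρ/Δz = 0.138/16 = 8.6 × 10⁻³ kg m⁻⁴
  130–144 m: Δρ/Δz = 0.123/14 = 8.8 × 10⁻³ kg m⁻⁴
The largest gradient is in the 64–114 m interval — the pycnocline.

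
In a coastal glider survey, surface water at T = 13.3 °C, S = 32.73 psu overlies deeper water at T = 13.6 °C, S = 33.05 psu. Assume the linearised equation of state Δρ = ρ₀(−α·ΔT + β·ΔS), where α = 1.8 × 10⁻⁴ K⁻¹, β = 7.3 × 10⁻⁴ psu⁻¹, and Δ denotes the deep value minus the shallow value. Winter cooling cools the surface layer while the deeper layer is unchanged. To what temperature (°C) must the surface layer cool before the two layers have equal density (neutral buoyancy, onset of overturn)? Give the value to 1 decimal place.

12.3 °C

Neutral buoyancy requires Δρ = 0, i.e. −α(T_deep − T_surf′) + β(S_deep − S_surf) = 0.
T_surf′ = T_deep − (β/α)·ΔS = 13.6 − (7.3 × 10⁻⁴/1.8 × 10⁻⁴)·(+0.32) = 12.302 °C.
Cooling required: 13.3 − (12.302) = 0.998 °C.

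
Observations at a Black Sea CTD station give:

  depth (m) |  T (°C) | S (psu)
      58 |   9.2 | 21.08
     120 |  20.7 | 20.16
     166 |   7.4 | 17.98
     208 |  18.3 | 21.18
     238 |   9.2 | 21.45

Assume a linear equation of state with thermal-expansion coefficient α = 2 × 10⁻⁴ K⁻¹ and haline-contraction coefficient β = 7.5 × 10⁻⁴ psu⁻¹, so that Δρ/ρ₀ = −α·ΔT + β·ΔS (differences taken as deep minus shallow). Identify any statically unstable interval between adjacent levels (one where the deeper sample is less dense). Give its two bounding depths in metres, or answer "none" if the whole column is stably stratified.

58–120 m

Evaluate Δρ/ρ₀ = −αΔT + βΔS across each adjacent pair:
  58–120 m: −αΔT+βΔS = −(2 × 10⁻⁴)(+11.5)+(7.5 × 10⁻⁴)(-0.92) = -3.0 × 10⁻³ → UNSTABLE
  120–166 m: −αΔT+βΔS = −(2 × 10⁻⁴)(-13.3)+(7.5 × 10⁻⁴)(-2.18) = 1.0 × 10⁻³ → stable
  166–208 m: −αΔT+βΔS = −(2 × 10⁻⁴)(+10.9)+(7.5 × 10⁻⁴)(+3.20) = 2.2 × 10⁻⁴ → stable
  208–238 m: −αΔT+βΔS = −(2 × 10⁻⁴)(-9.1)+(7.5 × 10⁻⁴)(+0.27) = 2.0 × 10⁻³ → stable
The 58–120 m interval has Δρ < 0: lighter water underlies denser water.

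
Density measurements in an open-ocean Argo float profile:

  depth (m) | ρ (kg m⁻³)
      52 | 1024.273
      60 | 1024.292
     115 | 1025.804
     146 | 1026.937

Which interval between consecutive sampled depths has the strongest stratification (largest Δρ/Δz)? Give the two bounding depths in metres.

115–146 m

Compute the density gradient over each adjacent pair:
  52–60 m: Δρ/Δz = 0.019/8 = 2.4 × 10⁻³ kg m⁻⁴
  60–115 m: Δρ/Δz = 1.512/55 = 0.027 kg m⁻⁴
  115–146 m: Δρ/Δz = 1.133/31 = 0.037 kg m⁻⁴
The largest gradient is in the 115–146 m interval — the pycnocline.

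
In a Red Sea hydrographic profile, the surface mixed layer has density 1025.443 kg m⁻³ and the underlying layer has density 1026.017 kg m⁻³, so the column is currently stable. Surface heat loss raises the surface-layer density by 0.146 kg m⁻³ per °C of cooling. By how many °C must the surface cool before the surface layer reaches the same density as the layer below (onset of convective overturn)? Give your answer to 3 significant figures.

Density deficit of the surface layer: 1026.017 − 1025.443 = 0.574 kg m⁻³.
Required change = 0.574 / 0.146 = 3.93 °C.

3.93 °C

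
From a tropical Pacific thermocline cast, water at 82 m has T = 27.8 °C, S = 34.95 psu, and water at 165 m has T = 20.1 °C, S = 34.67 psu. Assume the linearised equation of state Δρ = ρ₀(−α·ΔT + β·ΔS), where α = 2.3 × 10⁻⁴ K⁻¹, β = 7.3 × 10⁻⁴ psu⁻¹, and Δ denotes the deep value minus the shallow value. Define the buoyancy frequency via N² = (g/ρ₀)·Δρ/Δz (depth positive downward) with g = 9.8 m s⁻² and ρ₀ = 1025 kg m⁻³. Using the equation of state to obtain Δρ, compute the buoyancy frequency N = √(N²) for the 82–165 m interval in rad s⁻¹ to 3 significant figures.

0.0136 rad s⁻¹

ΔT = -7.7 K, ΔS = -0.28 psu (deep − shallow).
Δρ/ρ₀ = −αΔT + βΔS = 1.771 × 10⁻³ − 2.044 × 10⁻⁴ = 1.5666 × 10⁻³, so Δρ ≈ 1.606 kg m⁻³.
N² = (g/ρ₀)·Δρ/Δz = g·(Δρ/ρ₀)/Δz = 9.8 × 1.5666 × 10⁻³ / 83 = 1.8497 × 10⁻⁴ s⁻².
N = √(1.8497 × 10⁻⁴) = 0.013600 rad s⁻¹ ≈ 0.0136 rad s⁻¹.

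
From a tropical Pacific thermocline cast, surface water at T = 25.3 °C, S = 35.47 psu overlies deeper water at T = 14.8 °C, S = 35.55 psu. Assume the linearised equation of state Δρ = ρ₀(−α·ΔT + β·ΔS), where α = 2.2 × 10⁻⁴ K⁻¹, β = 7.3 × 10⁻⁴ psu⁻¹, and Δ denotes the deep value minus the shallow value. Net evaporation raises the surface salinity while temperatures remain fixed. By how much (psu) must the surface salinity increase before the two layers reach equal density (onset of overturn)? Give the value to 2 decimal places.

3.24 psu

Neutral buoyancy requires −α(T_deep − T_surf) + β(S_deep − S_surf′) = 0.
S_surf′ = S_deep − (α/β)·ΔT = 35.55 − (2.2 × 10⁻⁴/7.3 × 10⁻⁴)·(-10.5) = 38.7144 psu.
Increase required: 38.7144 − 35.47 = 3.2444 psu.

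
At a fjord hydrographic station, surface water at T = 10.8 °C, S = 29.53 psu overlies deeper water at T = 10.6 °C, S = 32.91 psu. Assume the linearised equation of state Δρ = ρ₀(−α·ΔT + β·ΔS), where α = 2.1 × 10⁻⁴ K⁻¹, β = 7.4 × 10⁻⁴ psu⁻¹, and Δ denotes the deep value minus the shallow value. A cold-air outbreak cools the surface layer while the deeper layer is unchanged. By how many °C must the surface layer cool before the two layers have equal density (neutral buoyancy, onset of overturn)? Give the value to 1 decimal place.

Neutral buoyancy requires Δρ = 0, i.e. −α(T_deep − T_surf′) + β(S_deep − S_surf) = 0.
T_surf′ = T_deep − (β/α)·ΔS = 10.6 − (7.4 × 10⁻⁴/2.1 × 10⁻⁴)·(+3.38) = -1.310 °C.
Cooling required: 10.8 − (-1.310) = 12.110 °C.

12.1 °C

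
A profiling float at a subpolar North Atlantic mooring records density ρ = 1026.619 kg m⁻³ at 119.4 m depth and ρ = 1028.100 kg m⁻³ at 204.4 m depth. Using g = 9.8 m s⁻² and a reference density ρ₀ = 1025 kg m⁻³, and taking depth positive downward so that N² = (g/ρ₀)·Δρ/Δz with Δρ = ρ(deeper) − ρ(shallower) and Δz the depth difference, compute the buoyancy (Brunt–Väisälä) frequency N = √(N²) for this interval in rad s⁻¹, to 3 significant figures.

Δρ = 1028.100 − 1026.619 = 1.481 kg m⁻³ over Δz = 204.4 − 119.4 = 85 m.
N² = (9.8/1025) × (1.481/85) = 1.6659 × 10⁻⁴ s⁻².
N = √(1.6659 × 10⁻⁴) = 0.012907 rad s⁻¹ ≈ 0.0129 rad s⁻¹.
N² > 0, so the interval is statically stable.

0.0129 rad s⁻¹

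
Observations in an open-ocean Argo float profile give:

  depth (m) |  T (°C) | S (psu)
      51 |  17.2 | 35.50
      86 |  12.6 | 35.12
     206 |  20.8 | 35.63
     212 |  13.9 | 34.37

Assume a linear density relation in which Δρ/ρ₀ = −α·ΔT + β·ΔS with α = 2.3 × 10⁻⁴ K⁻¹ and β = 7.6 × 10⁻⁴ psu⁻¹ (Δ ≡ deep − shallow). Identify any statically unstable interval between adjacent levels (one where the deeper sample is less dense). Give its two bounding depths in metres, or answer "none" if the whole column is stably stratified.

Evaluate Δρ/ρ₀ = −αΔT + βΔS across each adjacent pair:
  51–86 m: −αΔT+βΔS = −(2.3 × 10⁻⁴)(-4.6)+(7.6 × 10⁻⁴)(-0.38) = 7.7 × 10⁻⁴ → stable
  86–206 m: −αΔT+βΔS = −(2.3 × 10⁻⁴)(+8.2)+(7.6 × 10⁻⁴)(+0.51) = -1.5 × 10⁻³ → UNSTABLE
  206–212 m: −αΔT+βΔS = −(2.3 × 10⁻⁴)(-6.9)+(7.6 × 10⁻⁴)(-1.26) = 6.3 × 10⁻⁴ → stable
The 86–206 m interval has Δρ < 0: lighter water underlies denser water.

86–206 m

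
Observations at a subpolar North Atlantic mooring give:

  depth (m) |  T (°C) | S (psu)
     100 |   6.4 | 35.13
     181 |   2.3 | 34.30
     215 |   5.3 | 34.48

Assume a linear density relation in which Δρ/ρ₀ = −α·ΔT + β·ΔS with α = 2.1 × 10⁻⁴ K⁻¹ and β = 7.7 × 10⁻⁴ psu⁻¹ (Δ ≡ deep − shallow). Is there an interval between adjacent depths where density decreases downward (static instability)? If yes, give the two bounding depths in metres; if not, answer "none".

Evaluate Δρ/ρ₀ = −αΔT + βΔS across each adjacent pair:
  100–181 m: −αΔT+βΔS = −(2.1 × 10⁻⁴)(-4.1)+(7.7 × 10⁻⁴)(-0.83) = 2.2 × 10⁻⁴ → stable
  181–215 m: −αΔT+βΔS = −(2.1 × 10⁻⁴)(+3.0)+(7.7 × 10⁻⁴)(+0.18) = -4.9 × 10⁻⁴ → UNSTABLE
The 181–215 m interval has Δρ < 0: lighter water underlies denser water.

181–215 m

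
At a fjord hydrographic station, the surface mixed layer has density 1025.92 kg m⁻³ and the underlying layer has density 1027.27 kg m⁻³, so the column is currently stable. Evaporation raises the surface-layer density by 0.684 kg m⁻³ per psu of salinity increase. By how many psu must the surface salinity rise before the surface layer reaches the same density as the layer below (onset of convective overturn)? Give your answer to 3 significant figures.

1.97 psu

Density deficit of the surface layer: 1027.27 − 1025.92 = 1.35 kg m⁻³.
Required change = 1.35 / 0.684 = 1.97 psu.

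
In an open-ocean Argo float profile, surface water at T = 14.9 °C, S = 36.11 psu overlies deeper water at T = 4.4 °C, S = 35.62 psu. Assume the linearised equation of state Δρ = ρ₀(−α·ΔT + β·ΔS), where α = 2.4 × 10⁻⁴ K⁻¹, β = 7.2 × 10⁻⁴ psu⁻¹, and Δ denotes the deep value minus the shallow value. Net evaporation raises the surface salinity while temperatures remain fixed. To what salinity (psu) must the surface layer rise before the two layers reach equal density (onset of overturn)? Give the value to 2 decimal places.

39.12 psu

Neutral buoyancy requires −α(T_deep − T_surf) + β(S_deep − S_surf′) = 0.
S_surf′ = S_deep − (α/β)·ΔT = 35.62 − (2.4 × 10⁻⁴/7.2 × 10⁻⁴)·(-10.5) = 39.1200 psu.
Increase required: 39.1200 − 36.11 = 3.0100 psu.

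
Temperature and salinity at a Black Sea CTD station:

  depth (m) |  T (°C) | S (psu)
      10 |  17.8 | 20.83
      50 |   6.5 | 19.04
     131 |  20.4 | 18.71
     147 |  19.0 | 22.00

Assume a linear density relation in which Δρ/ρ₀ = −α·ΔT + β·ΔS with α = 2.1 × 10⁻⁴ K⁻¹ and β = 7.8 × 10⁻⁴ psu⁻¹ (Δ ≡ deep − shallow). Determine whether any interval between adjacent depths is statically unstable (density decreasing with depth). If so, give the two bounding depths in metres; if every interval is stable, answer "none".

50–131 m

Evaluate Δρ/ρ₀ = −αΔT + βΔS across each adjacent pair:
  10–50 m: −αΔT+βΔS = −(2.1 × 10⁻⁴)(-11.3)+(7.8 × 10⁻⁴)(-1.79) = 9.8 × 10⁻⁴ → stable
  50–131 m: −αΔT+βΔS = −(2.1 × 10⁻⁴)(+13.9)+(7.8 × 10⁻⁴)(-0.33) = -3.2 × 10⁻³ → UNSTABLE
  131–147 m: −αΔT+βΔS = −(2.1 × 10⁻⁴)(-1.4)+(7.8 × 10⁻⁴)(+3.29) = 2.9 × 10⁻³ → stable
The 50–131 m interval has Δρ < 0: lighter water underlies denser water.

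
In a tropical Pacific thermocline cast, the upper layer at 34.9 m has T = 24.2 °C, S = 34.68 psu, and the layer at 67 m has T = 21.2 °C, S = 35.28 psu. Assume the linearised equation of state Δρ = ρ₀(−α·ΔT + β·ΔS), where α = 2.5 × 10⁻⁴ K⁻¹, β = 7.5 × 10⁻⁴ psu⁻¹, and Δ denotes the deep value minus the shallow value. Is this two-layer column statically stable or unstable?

stable

ΔT = 21.2 − 24.2 = -3.0 K and ΔS = 35.28 − 34.68 = +0.60 psu (deep − shallow).
−αΔT = 7.50 × 10⁻⁴; βΔS = 4.50 × 10⁻⁴; sum Δρ/ρ₀ = 1.20 × 10⁻³.
Δρ/ρ₀ > 0, so Δρ > 0: deeper water is denser → statically stable.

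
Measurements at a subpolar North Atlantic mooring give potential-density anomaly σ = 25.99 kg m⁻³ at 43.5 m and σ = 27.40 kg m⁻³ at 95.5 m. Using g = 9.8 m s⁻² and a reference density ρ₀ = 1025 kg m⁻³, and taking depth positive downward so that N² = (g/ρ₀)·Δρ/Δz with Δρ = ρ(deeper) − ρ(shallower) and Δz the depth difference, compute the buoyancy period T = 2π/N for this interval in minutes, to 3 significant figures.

6.50 min

Δρ = 1027.40 − 1025.99 = 1.41 kg m⁻³ over Δz = 95.5 − 43.5 = 52 m.
N² = (9.8/1025) × (1.41/52) = 2.5925 × 10⁻⁴ s⁻².
N = √(2.5925 × 10⁻⁴) = 0.016101 rad s⁻¹, so T = 2π/N = 390.24 s = 6.5040 min ≈ 6.50 min.
Since Δρ > 0 the layer is stably stratified.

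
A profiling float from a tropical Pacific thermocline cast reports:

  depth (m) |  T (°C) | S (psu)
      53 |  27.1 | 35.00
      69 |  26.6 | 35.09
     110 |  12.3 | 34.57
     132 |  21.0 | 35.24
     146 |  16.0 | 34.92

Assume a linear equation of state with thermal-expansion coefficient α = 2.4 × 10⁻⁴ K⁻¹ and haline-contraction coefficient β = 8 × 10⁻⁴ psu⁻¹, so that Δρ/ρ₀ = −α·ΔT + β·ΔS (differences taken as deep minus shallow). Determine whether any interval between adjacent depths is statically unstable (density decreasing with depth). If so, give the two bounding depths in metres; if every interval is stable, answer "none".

Evaluate Δρ/ρ₀ = −αΔT + βΔS across each adjacent pair:
  53–69 m: −αΔT+βΔS = −(2.4 × 10⁻⁴)(-0.5)+(8 × 10⁻⁴)(+0.09) = 1.9 × 10⁻⁴ → stable
  69–110 m: −αΔT+βΔS = −(2.4 × 10⁻⁴)(-14.3)+(8 × 10⁻⁴)(-0.52) = 3.0 × 10⁻³ → stable
  110–132 m: −αΔT+βΔS = −(2.4 × 10⁻⁴)(+8.7)+(8 × 10⁻⁴)(+0.67) = -1.6 × 10⁻³ → UNSTABLE
  132–146 m: −αΔT+βΔS = −(2.4 × 10⁻⁴)(-5.0)+(8 × 10⁻⁴)(-0.32) = 9.4 × 10⁻⁴ → stable
The 110–132 m interval has Δρ < 0: lighter water underlies denser water.

110–132 m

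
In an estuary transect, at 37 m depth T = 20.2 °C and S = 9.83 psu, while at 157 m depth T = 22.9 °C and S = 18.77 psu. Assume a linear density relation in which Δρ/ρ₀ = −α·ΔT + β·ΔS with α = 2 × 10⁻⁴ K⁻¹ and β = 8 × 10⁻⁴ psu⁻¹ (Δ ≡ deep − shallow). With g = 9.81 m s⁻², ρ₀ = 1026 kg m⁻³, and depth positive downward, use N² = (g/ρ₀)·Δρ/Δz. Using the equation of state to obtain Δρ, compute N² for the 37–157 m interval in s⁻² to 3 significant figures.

5.41 × 10⁻⁴ s⁻²

ΔT = +2.7 K, ΔS = +8.94 psu (deep − shallow).
Δρ/ρ₀ = −αΔT + βΔS = -5.40 × 10⁻⁴ + 7.152 × 10⁻³ = 6.612 × 10⁻³, so Δρ ≈ 6.784 kg m⁻³.
N² = (g/ρ₀)·Δρ/Δz = g·(Δρ/ρ₀)/Δz = 9.81 × 6.612 × 10⁻³ / 120 = 5.4053 × 10⁻⁴ s⁻² ≈ 5.41 × 10⁻⁴ s⁻².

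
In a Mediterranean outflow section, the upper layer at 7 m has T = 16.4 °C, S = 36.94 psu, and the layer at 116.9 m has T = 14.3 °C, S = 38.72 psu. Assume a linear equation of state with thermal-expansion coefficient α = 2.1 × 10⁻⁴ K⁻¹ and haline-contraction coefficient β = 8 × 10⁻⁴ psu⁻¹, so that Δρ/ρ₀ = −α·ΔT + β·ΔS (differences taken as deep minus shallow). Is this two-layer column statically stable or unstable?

stable

ΔT = 14.3 − 16.4 = -2.1 K and ΔS = 38.72 − 36.94 = +1.78 psu (deep − shallow).
−αΔT = 4.41 × 10⁻⁴; βΔS = 1.424 × 10⁻³; sum Δρ/ρ₀ = 1.865 × 10⁻³.
Δρ/ρ₀ > 0, so Δρ > 0: deeper water is denser → statically stable.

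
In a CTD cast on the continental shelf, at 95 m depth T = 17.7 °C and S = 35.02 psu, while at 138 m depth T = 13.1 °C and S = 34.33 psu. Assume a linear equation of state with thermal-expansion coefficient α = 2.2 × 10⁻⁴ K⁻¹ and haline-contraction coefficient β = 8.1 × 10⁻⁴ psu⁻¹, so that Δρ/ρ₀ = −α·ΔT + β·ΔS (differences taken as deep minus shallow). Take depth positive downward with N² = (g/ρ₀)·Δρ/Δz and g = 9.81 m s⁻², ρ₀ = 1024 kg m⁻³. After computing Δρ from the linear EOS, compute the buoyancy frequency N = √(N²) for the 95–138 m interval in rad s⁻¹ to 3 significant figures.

0.0102 rad s⁻¹

ΔT = -4.6 K, ΔS = -0.69 psu (deep − shallow).
Δρ/ρ₀ = −αΔT + βΔS = 1.012 × 10⁻³ − 5.589 × 10⁻⁴ = 4.531 × 10⁻⁴, so Δρ ≈ 0.4640 kg m⁻³.
N² = (g/ρ₀)·Δρ/Δz = g·(Δρ/ρ₀)/Δz = 9.81 × 4.531 × 10⁻⁴ / 43 = 1.0337 × 10⁻⁴ s⁻².
N = √(1.0337 × 10⁻⁴) = 0.010167 rad s⁻¹ ≈ 0.0102 rad s⁻¹.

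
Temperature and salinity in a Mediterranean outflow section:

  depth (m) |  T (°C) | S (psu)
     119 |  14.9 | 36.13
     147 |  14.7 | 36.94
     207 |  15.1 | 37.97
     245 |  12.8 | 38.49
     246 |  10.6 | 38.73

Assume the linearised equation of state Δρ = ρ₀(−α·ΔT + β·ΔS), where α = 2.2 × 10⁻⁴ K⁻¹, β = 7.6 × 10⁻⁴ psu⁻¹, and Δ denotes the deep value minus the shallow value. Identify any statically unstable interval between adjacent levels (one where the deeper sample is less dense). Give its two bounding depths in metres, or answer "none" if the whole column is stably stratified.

none

Evaluate Δρ/ρ₀ = −αΔT + βΔS across each adjacent pair:
  119–147 m: −αΔT+βΔS = −(2.2 × 10⁻⁴)(-0.2)+(7.6 × 10⁻⁴)(+0.81) = 6.6 × 10⁻⁴ → stable
  147–207 m: −αΔT+βΔS = −(2.2 × 10⁻⁴)(+0.4)+(7.6 × 10⁻⁴)(+1.03) = 6.9 × 10⁻⁴ → stable
  207–245 m: −αΔT+βΔS = −(2.2 × 10⁻⁴)(-2.3)+(7.6 × 10⁻⁴)(+0.52) = 9.0 × 10⁻⁴ → stable
  245–246 m: −αΔT+βΔS = −(2.2 × 10⁻⁴)(-2.2)+(7.6 × 10⁻⁴)(+0.24) = 6.7 × 10⁻⁴ → stable
Every interval has Δρ > 0: the column is stably stratified throughout.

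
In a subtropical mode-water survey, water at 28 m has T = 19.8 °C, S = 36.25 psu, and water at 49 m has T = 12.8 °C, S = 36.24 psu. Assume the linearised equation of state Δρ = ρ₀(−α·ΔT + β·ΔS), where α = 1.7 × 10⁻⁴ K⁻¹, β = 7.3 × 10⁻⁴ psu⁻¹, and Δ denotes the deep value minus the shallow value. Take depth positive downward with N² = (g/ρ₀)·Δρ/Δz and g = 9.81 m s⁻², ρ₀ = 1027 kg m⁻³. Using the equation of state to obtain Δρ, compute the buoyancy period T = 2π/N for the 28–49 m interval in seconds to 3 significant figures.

267 s

ΔT = -7.0 K, ΔS = -0.01 psu (deep − shallow).
Δρ/ρ₀ = −αΔT + βΔS = 1.19 × 10⁻³ − 7.30 × 10⁻⁶ = 1.1827 × 10⁻³, so Δρ ≈ 1.215 kg m⁻³.
N² = (g/ρ₀)·Δρ/Δz = g·(Δρ/ρ₀)/Δz = 9.81 × 1.1827 × 10⁻³ / 21 = 5.5249 × 10⁻⁴ s⁻².
N = √(5.5249 × 10⁻⁴) = 0.023505 rad s⁻¹ → T = 2π/N = 267.31 s ≈ 267 s.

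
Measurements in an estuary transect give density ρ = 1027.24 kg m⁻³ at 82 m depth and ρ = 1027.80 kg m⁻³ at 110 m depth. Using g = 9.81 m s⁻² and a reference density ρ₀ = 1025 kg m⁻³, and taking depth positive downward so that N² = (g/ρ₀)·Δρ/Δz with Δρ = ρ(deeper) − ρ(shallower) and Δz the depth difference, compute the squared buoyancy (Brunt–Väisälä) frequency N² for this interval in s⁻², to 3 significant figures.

Δρ = 1027.80 − 1027.24 = 0.56 kg m⁻³ over Δz = 110 − 82 = 28 m.
N² = (9.81/1025) × (0.56/28) = 1.9141 × 10⁻⁴ s⁻² ≈ 1.91 × 10⁻⁴ s⁻².

1.91 × 10⁻⁴ s⁻²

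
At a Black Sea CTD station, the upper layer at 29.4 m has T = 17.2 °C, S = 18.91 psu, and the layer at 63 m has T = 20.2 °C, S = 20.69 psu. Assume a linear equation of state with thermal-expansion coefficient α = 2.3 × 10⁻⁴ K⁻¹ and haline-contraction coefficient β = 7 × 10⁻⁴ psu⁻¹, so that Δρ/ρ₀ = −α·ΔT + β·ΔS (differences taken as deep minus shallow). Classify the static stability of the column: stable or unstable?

stable

ΔT = 20.2 − 17.2 = +3.0 K and ΔS = 20.69 − 18.91 = +1.78 psu (deep − shallow).
−αΔT = -6.90 × 10⁻⁴; βΔS = 1.246 × 10⁻³; sum Δρ/ρ₀ = 5.56 × 10⁻⁴.
Δρ/ρ₀ > 0, so Δρ > 0: deeper water is denser → statically stable.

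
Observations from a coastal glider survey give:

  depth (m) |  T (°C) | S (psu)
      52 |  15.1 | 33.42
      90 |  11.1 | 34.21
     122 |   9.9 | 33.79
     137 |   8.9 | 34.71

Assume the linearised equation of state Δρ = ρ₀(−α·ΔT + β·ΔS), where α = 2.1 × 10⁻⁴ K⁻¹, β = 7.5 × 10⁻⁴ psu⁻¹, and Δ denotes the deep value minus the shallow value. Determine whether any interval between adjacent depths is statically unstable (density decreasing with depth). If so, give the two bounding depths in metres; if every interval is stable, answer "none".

90–122 m

Evaluate Δρ/ρ₀ = −αΔT + βΔS across each adjacent pair:
  52–90 m: −αΔT+βΔS = −(2.1 × 10⁻⁴)(-4.0)+(7.5 × 10⁻⁴)(+0.79) = 1.4 × 10⁻³ → stable
  90–122 m: −αΔT+βΔS = −(2.1 × 10⁻⁴)(-1.2)+(7.5 × 10⁻⁴)(-0.42) = -6.3 × 10⁻⁵ → UNSTABLE
  122–137 m: −αΔT+βΔS = −(2.1 × 10⁻⁴)(-1.0)+(7.5 × 10⁻⁴)(+0.92) = 9.0 × 10⁻⁴ → stable
The 90–122 m interval has Δρ < 0: lighter water underlies denser water.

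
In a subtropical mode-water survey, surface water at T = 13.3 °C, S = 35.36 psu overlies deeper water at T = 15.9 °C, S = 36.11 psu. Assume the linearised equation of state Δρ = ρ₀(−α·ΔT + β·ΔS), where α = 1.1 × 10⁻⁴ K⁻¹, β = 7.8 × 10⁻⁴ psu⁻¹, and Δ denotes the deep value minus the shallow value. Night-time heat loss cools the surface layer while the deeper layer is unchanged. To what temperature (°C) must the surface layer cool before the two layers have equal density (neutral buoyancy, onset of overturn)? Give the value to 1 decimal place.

Neutral buoyancy requires Δρ = 0, i.e. −α(T_deep − T_surf′) + β(S_deep − S_surf) = 0.
T_surf′ = T_deep − (β/α)·ΔS = 15.9 − (7.8 × 10⁻⁴/1.1 × 10⁻⁴)·(+0.75) = 10.582 °C.
Cooling required: 13.3 − (10.582) = 2.718 °C.

10.6 °C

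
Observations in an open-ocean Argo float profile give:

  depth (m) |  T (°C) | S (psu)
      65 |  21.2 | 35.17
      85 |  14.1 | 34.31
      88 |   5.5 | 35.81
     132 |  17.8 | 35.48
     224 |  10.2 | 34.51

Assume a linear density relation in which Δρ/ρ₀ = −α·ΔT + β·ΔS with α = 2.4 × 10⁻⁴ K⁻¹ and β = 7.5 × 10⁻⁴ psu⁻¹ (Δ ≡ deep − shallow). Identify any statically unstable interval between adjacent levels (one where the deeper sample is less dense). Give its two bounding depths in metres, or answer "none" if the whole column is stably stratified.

88–132 m

Evaluate Δρ/ρ₀ = −αΔT + βΔS across each adjacent pair:
  65–85 m: −αΔT+βΔS = −(2.4 × 10⁻⁴)(-7.1)+(7.5 × 10⁻⁴)(-0.86) = 1.1 × 10⁻³ → stable
  85–88 m: −αΔT+βΔS = −(2.4 × 10⁻⁴)(-8.6)+(7.5 × 10⁻⁴)(+1.50) = 3.2 × 10⁻³ → stable
  88–132 m: −αΔT+βΔS = −(2.4 × 10⁻⁴)(+12.3)+(7.5 × 10⁻⁴)(-0.33) = -3.2 × 10⁻³ → UNSTABLE
  132–224 m: −αΔT+βΔS = −(2.4 × 10⁻⁴)(-7.6)+(7.5 × 10⁻⁴)(-0.97) = 1.1 × 10⁻³ → stable
The 88–132 m interval has Δρ < 0: lighter water underlies denser water.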